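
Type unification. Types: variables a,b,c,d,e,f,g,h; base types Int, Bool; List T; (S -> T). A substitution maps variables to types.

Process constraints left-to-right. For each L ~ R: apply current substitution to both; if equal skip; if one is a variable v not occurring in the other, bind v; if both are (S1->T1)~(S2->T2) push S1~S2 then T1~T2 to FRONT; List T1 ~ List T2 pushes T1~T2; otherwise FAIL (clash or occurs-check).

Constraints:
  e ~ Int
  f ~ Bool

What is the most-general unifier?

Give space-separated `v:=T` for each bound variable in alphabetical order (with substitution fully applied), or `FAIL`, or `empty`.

step 1: unify e ~ Int  [subst: {-} | 1 pending]
  bind e := Int
step 2: unify f ~ Bool  [subst: {e:=Int} | 0 pending]
  bind f := Bool

Answer: e:=Int f:=Bool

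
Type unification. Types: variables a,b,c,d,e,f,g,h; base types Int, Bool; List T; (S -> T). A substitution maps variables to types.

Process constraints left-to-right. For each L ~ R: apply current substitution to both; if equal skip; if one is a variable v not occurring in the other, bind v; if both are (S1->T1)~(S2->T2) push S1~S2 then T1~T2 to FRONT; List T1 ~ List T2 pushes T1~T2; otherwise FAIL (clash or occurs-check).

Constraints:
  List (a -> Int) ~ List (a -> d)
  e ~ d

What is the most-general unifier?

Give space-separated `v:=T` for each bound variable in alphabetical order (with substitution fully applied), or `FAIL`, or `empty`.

Answer: d:=Int e:=Int

Derivation:
step 1: unify List (a -> Int) ~ List (a -> d)  [subst: {-} | 1 pending]
  -> decompose List: push (a -> Int)~(a -> d)
step 2: unify (a -> Int) ~ (a -> d)  [subst: {-} | 1 pending]
  -> decompose arrow: push a~a, Int~d
step 3: unify a ~ a  [subst: {-} | 2 pending]
  -> identical, skip
step 4: unify Int ~ d  [subst: {-} | 1 pending]
  bind d := Int
step 5: unify e ~ Int  [subst: {d:=Int} | 0 pending]
  bind e := Int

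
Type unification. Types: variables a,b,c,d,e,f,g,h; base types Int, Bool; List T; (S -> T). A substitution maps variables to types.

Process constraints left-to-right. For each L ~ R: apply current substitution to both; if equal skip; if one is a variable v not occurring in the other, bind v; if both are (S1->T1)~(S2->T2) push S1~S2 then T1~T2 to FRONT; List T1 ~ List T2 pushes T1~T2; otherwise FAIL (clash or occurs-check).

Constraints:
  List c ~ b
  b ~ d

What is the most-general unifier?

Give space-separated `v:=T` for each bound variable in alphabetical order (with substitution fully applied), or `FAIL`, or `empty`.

step 1: unify List c ~ b  [subst: {-} | 1 pending]
  bind b := List c
step 2: unify List c ~ d  [subst: {b:=List c} | 0 pending]
  bind d := List c

Answer: b:=List c d:=List c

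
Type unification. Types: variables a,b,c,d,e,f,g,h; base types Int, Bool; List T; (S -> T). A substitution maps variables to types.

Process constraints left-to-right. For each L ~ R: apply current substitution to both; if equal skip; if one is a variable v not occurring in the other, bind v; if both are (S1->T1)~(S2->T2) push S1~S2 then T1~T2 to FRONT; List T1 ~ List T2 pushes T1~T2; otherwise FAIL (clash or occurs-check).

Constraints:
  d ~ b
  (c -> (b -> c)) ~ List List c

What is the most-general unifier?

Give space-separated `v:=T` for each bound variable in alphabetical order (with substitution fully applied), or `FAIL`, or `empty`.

step 1: unify d ~ b  [subst: {-} | 1 pending]
  bind d := b
step 2: unify (c -> (b -> c)) ~ List List c  [subst: {d:=b} | 0 pending]
  clash: (c -> (b -> c)) vs List List c

Answer: FAIL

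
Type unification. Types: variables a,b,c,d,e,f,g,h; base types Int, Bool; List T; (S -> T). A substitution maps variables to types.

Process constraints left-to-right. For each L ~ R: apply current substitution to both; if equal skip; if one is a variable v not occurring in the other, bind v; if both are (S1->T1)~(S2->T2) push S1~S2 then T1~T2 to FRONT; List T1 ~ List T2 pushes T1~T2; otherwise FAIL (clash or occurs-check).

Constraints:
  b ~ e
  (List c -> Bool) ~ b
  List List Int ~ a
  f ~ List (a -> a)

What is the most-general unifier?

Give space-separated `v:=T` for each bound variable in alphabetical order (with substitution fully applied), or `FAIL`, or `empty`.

Answer: a:=List List Int b:=(List c -> Bool) e:=(List c -> Bool) f:=List (List List Int -> List List Int)

Derivation:
step 1: unify b ~ e  [subst: {-} | 3 pending]
  bind b := e
step 2: unify (List c -> Bool) ~ e  [subst: {b:=e} | 2 pending]
  bind e := (List c -> Bool)
step 3: unify List List Int ~ a  [subst: {b:=e, e:=(List c -> Bool)} | 1 pending]
  bind a := List List Int
step 4: unify f ~ List (List List Int -> List List Int)  [subst: {b:=e, e:=(List c -> Bool), a:=List List Int} | 0 pending]
  bind f := List (List List Int -> List List Int)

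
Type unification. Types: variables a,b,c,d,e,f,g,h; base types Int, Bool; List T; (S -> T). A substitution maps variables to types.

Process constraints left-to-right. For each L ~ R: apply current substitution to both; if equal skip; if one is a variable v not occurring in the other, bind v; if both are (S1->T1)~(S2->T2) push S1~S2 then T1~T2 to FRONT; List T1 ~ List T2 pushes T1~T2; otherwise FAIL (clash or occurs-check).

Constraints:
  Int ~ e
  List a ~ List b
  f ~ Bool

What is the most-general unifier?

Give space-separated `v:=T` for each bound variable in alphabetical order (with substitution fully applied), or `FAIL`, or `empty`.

step 1: unify Int ~ e  [subst: {-} | 2 pending]
  bind e := Int
step 2: unify List a ~ List b  [subst: {e:=Int} | 1 pending]
  -> decompose List: push a~b
step 3: unify a ~ b  [subst: {e:=Int} | 1 pending]
  bind a := b
step 4: unify f ~ Bool  [subst: {e:=Int, a:=b} | 0 pending]
  bind f := Bool

Answer: a:=b e:=Int f:=Bool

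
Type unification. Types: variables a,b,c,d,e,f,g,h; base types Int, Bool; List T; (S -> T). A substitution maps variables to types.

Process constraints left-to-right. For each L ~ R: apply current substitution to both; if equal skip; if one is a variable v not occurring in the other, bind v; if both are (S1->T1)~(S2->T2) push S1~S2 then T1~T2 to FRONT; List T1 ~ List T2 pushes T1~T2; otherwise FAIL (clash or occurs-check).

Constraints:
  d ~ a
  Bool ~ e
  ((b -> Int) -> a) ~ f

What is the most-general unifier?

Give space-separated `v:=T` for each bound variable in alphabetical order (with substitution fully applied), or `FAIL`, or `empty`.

step 1: unify d ~ a  [subst: {-} | 2 pending]
  bind d := a
step 2: unify Bool ~ e  [subst: {d:=a} | 1 pending]
  bind e := Bool
step 3: unify ((b -> Int) -> a) ~ f  [subst: {d:=a, e:=Bool} | 0 pending]
  bind f := ((b -> Int) -> a)

Answer: d:=a e:=Bool f:=((b -> Int) -> a)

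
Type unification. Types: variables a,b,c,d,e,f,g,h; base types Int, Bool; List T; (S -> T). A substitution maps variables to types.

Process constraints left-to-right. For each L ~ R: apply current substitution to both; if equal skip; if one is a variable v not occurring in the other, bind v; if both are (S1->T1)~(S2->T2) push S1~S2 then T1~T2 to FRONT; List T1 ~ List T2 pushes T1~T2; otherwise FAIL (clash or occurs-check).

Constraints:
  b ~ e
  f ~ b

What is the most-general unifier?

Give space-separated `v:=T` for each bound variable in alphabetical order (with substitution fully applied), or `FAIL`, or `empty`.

step 1: unify b ~ e  [subst: {-} | 1 pending]
  bind b := e
step 2: unify f ~ e  [subst: {b:=e} | 0 pending]
  bind f := e

Answer: b:=e f:=e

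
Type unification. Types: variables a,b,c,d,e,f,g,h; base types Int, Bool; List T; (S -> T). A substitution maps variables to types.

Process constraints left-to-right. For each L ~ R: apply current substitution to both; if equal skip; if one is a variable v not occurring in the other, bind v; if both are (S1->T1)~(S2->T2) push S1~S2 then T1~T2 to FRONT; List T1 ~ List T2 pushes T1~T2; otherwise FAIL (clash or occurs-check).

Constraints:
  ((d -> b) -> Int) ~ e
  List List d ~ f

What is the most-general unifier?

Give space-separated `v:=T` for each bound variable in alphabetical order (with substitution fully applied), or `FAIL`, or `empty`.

Answer: e:=((d -> b) -> Int) f:=List List d

Derivation:
step 1: unify ((d -> b) -> Int) ~ e  [subst: {-} | 1 pending]
  bind e := ((d -> b) -> Int)
step 2: unify List List d ~ f  [subst: {e:=((d -> b) -> Int)} | 0 pending]
  bind f := List List d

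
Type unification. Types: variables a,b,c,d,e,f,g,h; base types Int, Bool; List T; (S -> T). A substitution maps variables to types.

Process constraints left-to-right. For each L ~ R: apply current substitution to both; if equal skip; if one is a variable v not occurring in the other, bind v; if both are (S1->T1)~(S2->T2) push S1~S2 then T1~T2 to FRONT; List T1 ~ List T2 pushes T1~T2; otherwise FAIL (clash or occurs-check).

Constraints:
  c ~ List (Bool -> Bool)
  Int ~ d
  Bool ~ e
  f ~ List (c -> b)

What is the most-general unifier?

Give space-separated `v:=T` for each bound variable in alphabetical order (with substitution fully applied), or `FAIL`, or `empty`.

step 1: unify c ~ List (Bool -> Bool)  [subst: {-} | 3 pending]
  bind c := List (Bool -> Bool)
step 2: unify Int ~ d  [subst: {c:=List (Bool -> Bool)} | 2 pending]
  bind d := Int
step 3: unify Bool ~ e  [subst: {c:=List (Bool -> Bool), d:=Int} | 1 pending]
  bind e := Bool
step 4: unify f ~ List (List (Bool -> Bool) -> b)  [subst: {c:=List (Bool -> Bool), d:=Int, e:=Bool} | 0 pending]
  bind f := List (List (Bool -> Bool) -> b)

Answer: c:=List (Bool -> Bool) d:=Int e:=Bool f:=List (List (Bool -> Bool) -> b)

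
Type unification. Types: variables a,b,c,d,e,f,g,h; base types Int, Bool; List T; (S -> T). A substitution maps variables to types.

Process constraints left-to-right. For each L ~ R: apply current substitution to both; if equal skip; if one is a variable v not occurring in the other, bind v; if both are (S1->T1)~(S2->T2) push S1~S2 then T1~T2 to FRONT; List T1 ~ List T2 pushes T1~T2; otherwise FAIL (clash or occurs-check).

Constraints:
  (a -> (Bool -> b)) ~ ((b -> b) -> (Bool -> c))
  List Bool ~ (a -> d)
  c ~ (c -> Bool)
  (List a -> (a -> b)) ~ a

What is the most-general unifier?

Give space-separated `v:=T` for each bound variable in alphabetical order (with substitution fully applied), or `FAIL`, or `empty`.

Answer: FAIL

Derivation:
step 1: unify (a -> (Bool -> b)) ~ ((b -> b) -> (Bool -> c))  [subst: {-} | 3 pending]
  -> decompose arrow: push a~(b -> b), (Bool -> b)~(Bool -> c)
step 2: unify a ~ (b -> b)  [subst: {-} | 4 pending]
  bind a := (b -> b)
step 3: unify (Bool -> b) ~ (Bool -> c)  [subst: {a:=(b -> b)} | 3 pending]
  -> decompose arrow: push Bool~Bool, b~c
step 4: unify Bool ~ Bool  [subst: {a:=(b -> b)} | 4 pending]
  -> identical, skip
step 5: unify b ~ c  [subst: {a:=(b -> b)} | 3 pending]
  bind b := c
step 6: unify List Bool ~ ((c -> c) -> d)  [subst: {a:=(b -> b), b:=c} | 2 pending]
  clash: List Bool vs ((c -> c) -> d)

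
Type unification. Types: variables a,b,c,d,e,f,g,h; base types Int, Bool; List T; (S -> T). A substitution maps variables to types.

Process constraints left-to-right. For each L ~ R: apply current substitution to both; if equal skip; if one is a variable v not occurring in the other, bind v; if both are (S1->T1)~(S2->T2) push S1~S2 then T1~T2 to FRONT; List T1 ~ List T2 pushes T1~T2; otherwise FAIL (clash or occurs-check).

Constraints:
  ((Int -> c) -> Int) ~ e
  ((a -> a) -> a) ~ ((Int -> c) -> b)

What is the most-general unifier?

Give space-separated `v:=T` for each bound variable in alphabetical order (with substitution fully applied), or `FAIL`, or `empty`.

Answer: a:=Int b:=Int c:=Int e:=((Int -> Int) -> Int)

Derivation:
step 1: unify ((Int -> c) -> Int) ~ e  [subst: {-} | 1 pending]
  bind e := ((Int -> c) -> Int)
step 2: unify ((a -> a) -> a) ~ ((Int -> c) -> b)  [subst: {e:=((Int -> c) -> Int)} | 0 pending]
  -> decompose arrow: push (a -> a)~(Int -> c), a~b
step 3: unify (a -> a) ~ (Int -> c)  [subst: {e:=((Int -> c) -> Int)} | 1 pending]
  -> decompose arrow: push a~Int, a~c
step 4: unify a ~ Int  [subst: {e:=((Int -> c) -> Int)} | 2 pending]
  bind a := Int
step 5: unify Int ~ c  [subst: {e:=((Int -> c) -> Int), a:=Int} | 1 pending]
  bind c := Int
step 6: unify Int ~ b  [subst: {e:=((Int -> c) -> Int), a:=Int, c:=Int} | 0 pending]
  bind b := Int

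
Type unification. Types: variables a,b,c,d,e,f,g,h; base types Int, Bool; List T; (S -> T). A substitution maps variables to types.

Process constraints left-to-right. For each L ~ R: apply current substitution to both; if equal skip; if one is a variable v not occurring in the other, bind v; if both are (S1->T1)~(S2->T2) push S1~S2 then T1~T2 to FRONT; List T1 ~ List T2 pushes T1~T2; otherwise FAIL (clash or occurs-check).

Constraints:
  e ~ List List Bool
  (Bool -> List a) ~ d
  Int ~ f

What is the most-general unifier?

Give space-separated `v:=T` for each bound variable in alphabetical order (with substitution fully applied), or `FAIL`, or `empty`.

Answer: d:=(Bool -> List a) e:=List List Bool f:=Int

Derivation:
step 1: unify e ~ List List Bool  [subst: {-} | 2 pending]
  bind e := List List Bool
step 2: unify (Bool -> List a) ~ d  [subst: {e:=List List Bool} | 1 pending]
  bind d := (Bool -> List a)
step 3: unify Int ~ f  [subst: {e:=List List Bool, d:=(Bool -> List a)} | 0 pending]
  bind f := Int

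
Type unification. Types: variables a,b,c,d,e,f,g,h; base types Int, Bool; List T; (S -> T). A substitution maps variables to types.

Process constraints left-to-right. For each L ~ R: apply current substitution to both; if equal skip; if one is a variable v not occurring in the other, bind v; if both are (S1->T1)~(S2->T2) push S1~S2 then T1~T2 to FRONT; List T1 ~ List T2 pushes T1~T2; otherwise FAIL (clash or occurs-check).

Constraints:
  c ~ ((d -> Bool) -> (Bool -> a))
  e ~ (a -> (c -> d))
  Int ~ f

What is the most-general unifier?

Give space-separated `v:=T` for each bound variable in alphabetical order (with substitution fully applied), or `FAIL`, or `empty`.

Answer: c:=((d -> Bool) -> (Bool -> a)) e:=(a -> (((d -> Bool) -> (Bool -> a)) -> d)) f:=Int

Derivation:
step 1: unify c ~ ((d -> Bool) -> (Bool -> a))  [subst: {-} | 2 pending]
  bind c := ((d -> Bool) -> (Bool -> a))
step 2: unify e ~ (a -> (((d -> Bool) -> (Bool -> a)) -> d))  [subst: {c:=((d -> Bool) -> (Bool -> a))} | 1 pending]
  bind e := (a -> (((d -> Bool) -> (Bool -> a)) -> d))
step 3: unify Int ~ f  [subst: {c:=((d -> Bool) -> (Bool -> a)), e:=(a -> (((d -> Bool) -> (Bool -> a)) -> d))} | 0 pending]
  bind f := Int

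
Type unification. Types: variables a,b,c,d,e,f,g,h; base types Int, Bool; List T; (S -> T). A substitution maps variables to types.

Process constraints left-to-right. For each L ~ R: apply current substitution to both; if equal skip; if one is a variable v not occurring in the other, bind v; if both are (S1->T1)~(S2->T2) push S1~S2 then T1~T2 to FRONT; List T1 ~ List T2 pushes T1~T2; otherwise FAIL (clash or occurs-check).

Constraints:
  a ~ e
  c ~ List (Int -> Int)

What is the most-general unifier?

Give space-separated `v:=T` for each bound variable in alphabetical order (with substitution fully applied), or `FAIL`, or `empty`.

Answer: a:=e c:=List (Int -> Int)

Derivation:
step 1: unify a ~ e  [subst: {-} | 1 pending]
  bind a := e
step 2: unify c ~ List (Int -> Int)  [subst: {a:=e} | 0 pending]
  bind c := List (Int -> Int)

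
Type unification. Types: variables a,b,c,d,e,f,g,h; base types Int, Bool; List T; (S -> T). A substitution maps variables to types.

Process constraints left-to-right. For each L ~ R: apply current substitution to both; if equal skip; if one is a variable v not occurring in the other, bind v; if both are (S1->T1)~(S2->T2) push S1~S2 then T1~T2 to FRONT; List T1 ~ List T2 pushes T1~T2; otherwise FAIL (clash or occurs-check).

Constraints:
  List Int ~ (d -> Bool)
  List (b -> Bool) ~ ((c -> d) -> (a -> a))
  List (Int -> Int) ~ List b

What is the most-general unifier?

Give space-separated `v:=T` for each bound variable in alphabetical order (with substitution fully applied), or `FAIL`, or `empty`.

step 1: unify List Int ~ (d -> Bool)  [subst: {-} | 2 pending]
  clash: List Int vs (d -> Bool)

Answer: FAIL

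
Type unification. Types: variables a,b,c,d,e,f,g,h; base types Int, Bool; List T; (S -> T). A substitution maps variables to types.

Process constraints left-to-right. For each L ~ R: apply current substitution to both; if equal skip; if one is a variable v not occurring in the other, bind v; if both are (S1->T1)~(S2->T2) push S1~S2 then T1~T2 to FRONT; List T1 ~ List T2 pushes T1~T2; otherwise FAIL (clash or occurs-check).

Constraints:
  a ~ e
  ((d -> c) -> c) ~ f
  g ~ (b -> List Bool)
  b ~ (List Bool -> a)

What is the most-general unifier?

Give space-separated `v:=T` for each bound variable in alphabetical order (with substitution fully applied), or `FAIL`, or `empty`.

Answer: a:=e b:=(List Bool -> e) f:=((d -> c) -> c) g:=((List Bool -> e) -> List Bool)

Derivation:
step 1: unify a ~ e  [subst: {-} | 3 pending]
  bind a := e
step 2: unify ((d -> c) -> c) ~ f  [subst: {a:=e} | 2 pending]
  bind f := ((d -> c) -> c)
step 3: unify g ~ (b -> List Bool)  [subst: {a:=e, f:=((d -> c) -> c)} | 1 pending]
  bind g := (b -> List Bool)
step 4: unify b ~ (List Bool -> e)  [subst: {a:=e, f:=((d -> c) -> c), g:=(b -> List Bool)} | 0 pending]
  bind b := (List Bool -> e)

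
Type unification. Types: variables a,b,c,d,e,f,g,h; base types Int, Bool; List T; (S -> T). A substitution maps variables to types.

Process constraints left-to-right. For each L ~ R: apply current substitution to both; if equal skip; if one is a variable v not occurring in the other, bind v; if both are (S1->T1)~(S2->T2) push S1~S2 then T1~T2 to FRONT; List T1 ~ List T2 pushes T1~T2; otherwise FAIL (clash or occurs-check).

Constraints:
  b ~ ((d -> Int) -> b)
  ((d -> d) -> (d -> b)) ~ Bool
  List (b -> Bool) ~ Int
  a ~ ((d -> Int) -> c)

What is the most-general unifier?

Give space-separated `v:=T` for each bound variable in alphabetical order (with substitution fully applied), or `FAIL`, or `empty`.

step 1: unify b ~ ((d -> Int) -> b)  [subst: {-} | 3 pending]
  occurs-check fail: b in ((d -> Int) -> b)

Answer: FAIL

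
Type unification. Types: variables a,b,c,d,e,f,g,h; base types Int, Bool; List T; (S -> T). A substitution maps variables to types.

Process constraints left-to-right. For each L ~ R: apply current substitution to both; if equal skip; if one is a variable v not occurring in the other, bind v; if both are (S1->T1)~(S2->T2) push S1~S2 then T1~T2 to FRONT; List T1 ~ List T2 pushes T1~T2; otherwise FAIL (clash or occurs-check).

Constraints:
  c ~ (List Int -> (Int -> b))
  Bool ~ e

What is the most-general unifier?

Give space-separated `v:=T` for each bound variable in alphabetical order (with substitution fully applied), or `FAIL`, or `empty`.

step 1: unify c ~ (List Int -> (Int -> b))  [subst: {-} | 1 pending]
  bind c := (List Int -> (Int -> b))
step 2: unify Bool ~ e  [subst: {c:=(List Int -> (Int -> b))} | 0 pending]
  bind e := Bool

Answer: c:=(List Int -> (Int -> b)) e:=Bool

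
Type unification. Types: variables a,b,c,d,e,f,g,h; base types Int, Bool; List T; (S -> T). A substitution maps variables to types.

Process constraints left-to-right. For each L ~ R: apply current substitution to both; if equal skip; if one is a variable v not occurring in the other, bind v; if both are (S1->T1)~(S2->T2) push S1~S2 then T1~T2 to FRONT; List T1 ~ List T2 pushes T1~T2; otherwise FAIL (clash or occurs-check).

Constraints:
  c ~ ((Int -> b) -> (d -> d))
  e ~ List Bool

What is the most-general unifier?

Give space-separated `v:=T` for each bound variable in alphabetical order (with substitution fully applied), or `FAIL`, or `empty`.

step 1: unify c ~ ((Int -> b) -> (d -> d))  [subst: {-} | 1 pending]
  bind c := ((Int -> b) -> (d -> d))
step 2: unify e ~ List Bool  [subst: {c:=((Int -> b) -> (d -> d))} | 0 pending]
  bind e := List Bool

Answer: c:=((Int -> b) -> (d -> d)) e:=List Bool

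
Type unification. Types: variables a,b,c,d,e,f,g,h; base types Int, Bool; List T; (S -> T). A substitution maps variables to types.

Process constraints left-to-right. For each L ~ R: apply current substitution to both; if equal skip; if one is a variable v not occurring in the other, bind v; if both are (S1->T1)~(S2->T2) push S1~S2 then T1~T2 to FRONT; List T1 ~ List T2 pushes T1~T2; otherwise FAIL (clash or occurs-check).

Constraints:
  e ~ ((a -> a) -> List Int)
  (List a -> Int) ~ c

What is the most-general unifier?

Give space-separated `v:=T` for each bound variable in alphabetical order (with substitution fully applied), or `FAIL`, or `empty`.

Answer: c:=(List a -> Int) e:=((a -> a) -> List Int)

Derivation:
step 1: unify e ~ ((a -> a) -> List Int)  [subst: {-} | 1 pending]
  bind e := ((a -> a) -> List Int)
step 2: unify (List a -> Int) ~ c  [subst: {e:=((a -> a) -> List Int)} | 0 pending]
  bind c := (List a -> Int)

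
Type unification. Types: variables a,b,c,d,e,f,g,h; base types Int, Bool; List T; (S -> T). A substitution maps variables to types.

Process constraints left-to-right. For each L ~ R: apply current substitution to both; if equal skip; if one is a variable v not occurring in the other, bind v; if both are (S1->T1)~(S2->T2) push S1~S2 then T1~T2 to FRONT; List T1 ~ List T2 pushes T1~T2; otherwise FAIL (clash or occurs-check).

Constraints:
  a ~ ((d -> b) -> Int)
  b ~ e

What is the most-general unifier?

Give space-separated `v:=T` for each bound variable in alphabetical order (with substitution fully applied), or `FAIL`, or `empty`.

Answer: a:=((d -> e) -> Int) b:=e

Derivation:
step 1: unify a ~ ((d -> b) -> Int)  [subst: {-} | 1 pending]
  bind a := ((d -> b) -> Int)
step 2: unify b ~ e  [subst: {a:=((d -> b) -> Int)} | 0 pending]
  bind b := e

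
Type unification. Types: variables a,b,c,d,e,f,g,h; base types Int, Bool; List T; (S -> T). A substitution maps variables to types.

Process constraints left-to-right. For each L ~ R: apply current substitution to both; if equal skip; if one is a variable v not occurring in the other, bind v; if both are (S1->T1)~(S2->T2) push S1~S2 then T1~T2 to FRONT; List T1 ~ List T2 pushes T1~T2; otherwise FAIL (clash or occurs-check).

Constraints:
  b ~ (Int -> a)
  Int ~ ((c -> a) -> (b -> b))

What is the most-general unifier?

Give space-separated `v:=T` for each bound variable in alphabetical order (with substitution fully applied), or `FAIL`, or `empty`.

step 1: unify b ~ (Int -> a)  [subst: {-} | 1 pending]
  bind b := (Int -> a)
step 2: unify Int ~ ((c -> a) -> ((Int -> a) -> (Int -> a)))  [subst: {b:=(Int -> a)} | 0 pending]
  clash: Int vs ((c -> a) -> ((Int -> a) -> (Int -> a)))

Answer: FAIL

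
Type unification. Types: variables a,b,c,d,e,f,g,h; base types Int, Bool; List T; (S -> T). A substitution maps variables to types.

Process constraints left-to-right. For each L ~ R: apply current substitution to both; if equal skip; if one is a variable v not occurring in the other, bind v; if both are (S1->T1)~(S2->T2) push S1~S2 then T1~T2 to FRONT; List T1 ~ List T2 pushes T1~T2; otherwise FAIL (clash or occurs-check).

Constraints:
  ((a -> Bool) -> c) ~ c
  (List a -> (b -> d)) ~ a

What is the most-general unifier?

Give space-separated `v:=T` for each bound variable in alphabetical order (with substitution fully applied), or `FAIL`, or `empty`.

Answer: FAIL

Derivation:
step 1: unify ((a -> Bool) -> c) ~ c  [subst: {-} | 1 pending]
  occurs-check fail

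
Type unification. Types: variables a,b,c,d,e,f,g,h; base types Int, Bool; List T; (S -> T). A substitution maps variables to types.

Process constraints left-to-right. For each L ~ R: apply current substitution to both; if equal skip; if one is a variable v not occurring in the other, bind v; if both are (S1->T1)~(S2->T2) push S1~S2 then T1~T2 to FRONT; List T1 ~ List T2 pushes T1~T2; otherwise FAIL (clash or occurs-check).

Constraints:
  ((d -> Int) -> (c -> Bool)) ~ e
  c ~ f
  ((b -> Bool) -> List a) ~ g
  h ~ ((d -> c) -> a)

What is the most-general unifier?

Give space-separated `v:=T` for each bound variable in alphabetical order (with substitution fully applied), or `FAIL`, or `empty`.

step 1: unify ((d -> Int) -> (c -> Bool)) ~ e  [subst: {-} | 3 pending]
  bind e := ((d -> Int) -> (c -> Bool))
step 2: unify c ~ f  [subst: {e:=((d -> Int) -> (c -> Bool))} | 2 pending]
  bind c := f
step 3: unify ((b -> Bool) -> List a) ~ g  [subst: {e:=((d -> Int) -> (c -> Bool)), c:=f} | 1 pending]
  bind g := ((b -> Bool) -> List a)
step 4: unify h ~ ((d -> f) -> a)  [subst: {e:=((d -> Int) -> (c -> Bool)), c:=f, g:=((b -> Bool) -> List a)} | 0 pending]
  bind h := ((d -> f) -> a)

Answer: c:=f e:=((d -> Int) -> (f -> Bool)) g:=((b -> Bool) -> List a) h:=((d -> f) -> a)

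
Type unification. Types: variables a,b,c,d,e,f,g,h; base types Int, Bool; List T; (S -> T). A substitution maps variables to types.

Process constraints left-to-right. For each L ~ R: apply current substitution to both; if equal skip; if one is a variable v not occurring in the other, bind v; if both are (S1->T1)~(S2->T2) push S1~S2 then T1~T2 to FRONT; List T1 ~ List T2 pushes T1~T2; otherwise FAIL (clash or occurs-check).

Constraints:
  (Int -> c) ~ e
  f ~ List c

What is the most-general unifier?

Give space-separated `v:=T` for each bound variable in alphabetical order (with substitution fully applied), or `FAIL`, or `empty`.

step 1: unify (Int -> c) ~ e  [subst: {-} | 1 pending]
  bind e := (Int -> c)
step 2: unify f ~ List c  [subst: {e:=(Int -> c)} | 0 pending]
  bind f := List c

Answer: e:=(Int -> c) f:=List c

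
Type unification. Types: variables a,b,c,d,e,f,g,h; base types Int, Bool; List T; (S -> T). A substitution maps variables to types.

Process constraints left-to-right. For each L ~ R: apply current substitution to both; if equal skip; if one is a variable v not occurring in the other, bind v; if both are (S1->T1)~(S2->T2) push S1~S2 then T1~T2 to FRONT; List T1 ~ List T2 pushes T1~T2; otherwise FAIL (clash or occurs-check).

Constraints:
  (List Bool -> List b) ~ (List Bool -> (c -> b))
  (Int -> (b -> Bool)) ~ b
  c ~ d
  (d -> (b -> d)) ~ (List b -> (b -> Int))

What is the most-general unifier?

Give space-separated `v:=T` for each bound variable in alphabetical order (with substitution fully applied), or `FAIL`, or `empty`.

step 1: unify (List Bool -> List b) ~ (List Bool -> (c -> b))  [subst: {-} | 3 pending]
  -> decompose arrow: push List Bool~List Bool, List b~(c -> b)
step 2: unify List Bool ~ List Bool  [subst: {-} | 4 pending]
  -> identical, skip
step 3: unify List b ~ (c -> b)  [subst: {-} | 3 pending]
  clash: List b vs (c -> b)

Answer: FAIL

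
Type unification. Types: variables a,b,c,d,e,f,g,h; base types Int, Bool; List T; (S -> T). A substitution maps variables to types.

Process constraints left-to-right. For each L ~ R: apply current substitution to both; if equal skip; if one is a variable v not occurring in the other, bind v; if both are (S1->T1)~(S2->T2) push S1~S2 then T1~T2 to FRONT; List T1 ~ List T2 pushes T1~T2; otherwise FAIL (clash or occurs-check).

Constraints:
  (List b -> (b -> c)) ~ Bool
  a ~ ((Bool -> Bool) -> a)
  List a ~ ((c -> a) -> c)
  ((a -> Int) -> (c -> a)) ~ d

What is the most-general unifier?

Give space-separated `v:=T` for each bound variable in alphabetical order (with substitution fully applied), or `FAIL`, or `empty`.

step 1: unify (List b -> (b -> c)) ~ Bool  [subst: {-} | 3 pending]
  clash: (List b -> (b -> c)) vs Bool

Answer: FAIL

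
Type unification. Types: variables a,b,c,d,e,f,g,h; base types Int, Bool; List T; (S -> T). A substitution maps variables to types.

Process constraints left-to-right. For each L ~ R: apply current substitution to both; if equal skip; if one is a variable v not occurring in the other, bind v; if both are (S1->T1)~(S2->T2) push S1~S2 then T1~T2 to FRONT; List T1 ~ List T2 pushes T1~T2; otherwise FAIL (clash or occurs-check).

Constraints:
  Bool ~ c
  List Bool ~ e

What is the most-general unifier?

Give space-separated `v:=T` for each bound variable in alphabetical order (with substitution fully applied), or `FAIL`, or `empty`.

Answer: c:=Bool e:=List Bool

Derivation:
step 1: unify Bool ~ c  [subst: {-} | 1 pending]
  bind c := Bool
step 2: unify List Bool ~ e  [subst: {c:=Bool} | 0 pending]
  bind e := List Bool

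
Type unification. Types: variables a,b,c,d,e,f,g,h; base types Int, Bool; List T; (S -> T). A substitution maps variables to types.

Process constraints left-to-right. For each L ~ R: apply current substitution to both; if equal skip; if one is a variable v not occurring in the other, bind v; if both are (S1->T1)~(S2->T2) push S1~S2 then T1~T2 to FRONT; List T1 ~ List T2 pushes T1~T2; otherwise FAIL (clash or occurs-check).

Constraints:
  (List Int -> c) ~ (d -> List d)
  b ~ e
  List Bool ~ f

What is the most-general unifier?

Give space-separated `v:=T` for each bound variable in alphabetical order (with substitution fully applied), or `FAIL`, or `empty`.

step 1: unify (List Int -> c) ~ (d -> List d)  [subst: {-} | 2 pending]
  -> decompose arrow: push List Int~d, c~List d
step 2: unify List Int ~ d  [subst: {-} | 3 pending]
  bind d := List Int
step 3: unify c ~ List List Int  [subst: {d:=List Int} | 2 pending]
  bind c := List List Int
step 4: unify b ~ e  [subst: {d:=List Int, c:=List List Int} | 1 pending]
  bind b := e
step 5: unify List Bool ~ f  [subst: {d:=List Int, c:=List List Int, b:=e} | 0 pending]
  bind f := List Bool

Answer: b:=e c:=List List Int d:=List Int f:=List Bool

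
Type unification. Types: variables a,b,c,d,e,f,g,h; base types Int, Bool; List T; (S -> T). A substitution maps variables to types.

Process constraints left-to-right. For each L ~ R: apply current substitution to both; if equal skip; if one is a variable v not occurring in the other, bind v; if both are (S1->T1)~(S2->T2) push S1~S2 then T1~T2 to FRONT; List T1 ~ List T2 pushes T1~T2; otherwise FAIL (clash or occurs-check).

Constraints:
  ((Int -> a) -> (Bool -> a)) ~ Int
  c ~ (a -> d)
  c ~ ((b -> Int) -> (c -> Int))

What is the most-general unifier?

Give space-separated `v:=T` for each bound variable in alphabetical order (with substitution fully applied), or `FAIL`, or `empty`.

Answer: FAIL

Derivation:
step 1: unify ((Int -> a) -> (Bool -> a)) ~ Int  [subst: {-} | 2 pending]
  clash: ((Int -> a) -> (Bool -> a)) vs Int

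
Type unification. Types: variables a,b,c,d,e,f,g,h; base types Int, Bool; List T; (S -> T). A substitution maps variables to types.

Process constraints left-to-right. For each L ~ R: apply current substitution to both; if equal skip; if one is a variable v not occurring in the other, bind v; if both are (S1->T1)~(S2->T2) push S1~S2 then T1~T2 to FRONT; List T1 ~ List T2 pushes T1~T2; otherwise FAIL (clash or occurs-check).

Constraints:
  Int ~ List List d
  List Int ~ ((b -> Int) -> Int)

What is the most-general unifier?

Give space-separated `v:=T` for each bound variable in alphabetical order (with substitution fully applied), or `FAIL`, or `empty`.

Answer: FAIL

Derivation:
step 1: unify Int ~ List List d  [subst: {-} | 1 pending]
  clash: Int vs List List d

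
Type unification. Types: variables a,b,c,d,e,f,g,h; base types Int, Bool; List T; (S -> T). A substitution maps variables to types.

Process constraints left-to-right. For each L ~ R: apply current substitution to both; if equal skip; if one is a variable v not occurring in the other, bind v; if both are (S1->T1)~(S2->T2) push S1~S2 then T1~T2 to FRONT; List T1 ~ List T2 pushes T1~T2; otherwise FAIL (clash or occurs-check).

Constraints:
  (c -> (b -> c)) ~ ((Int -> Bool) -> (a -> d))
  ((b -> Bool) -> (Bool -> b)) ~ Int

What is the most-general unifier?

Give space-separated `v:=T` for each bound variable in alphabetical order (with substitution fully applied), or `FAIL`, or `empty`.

step 1: unify (c -> (b -> c)) ~ ((Int -> Bool) -> (a -> d))  [subst: {-} | 1 pending]
  -> decompose arrow: push c~(Int -> Bool), (b -> c)~(a -> d)
step 2: unify c ~ (Int -> Bool)  [subst: {-} | 2 pending]
  bind c := (Int -> Bool)
step 3: unify (b -> (Int -> Bool)) ~ (a -> d)  [subst: {c:=(Int -> Bool)} | 1 pending]
  -> decompose arrow: push b~a, (Int -> Bool)~d
step 4: unify b ~ a  [subst: {c:=(Int -> Bool)} | 2 pending]
  bind b := a
step 5: unify (Int -> Bool) ~ d  [subst: {c:=(Int -> Bool), b:=a} | 1 pending]
  bind d := (Int -> Bool)
step 6: unify ((a -> Bool) -> (Bool -> a)) ~ Int  [subst: {c:=(Int -> Bool), b:=a, d:=(Int -> Bool)} | 0 pending]
  clash: ((a -> Bool) -> (Bool -> a)) vs Int

Answer: FAIL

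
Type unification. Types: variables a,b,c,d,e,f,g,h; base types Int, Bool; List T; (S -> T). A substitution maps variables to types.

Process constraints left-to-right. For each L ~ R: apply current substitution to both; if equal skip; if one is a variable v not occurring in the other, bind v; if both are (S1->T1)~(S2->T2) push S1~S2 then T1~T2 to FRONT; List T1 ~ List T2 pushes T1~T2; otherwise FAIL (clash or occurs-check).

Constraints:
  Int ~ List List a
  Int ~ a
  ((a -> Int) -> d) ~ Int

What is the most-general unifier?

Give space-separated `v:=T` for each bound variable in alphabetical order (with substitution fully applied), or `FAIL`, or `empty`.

Answer: FAIL

Derivation:
step 1: unify Int ~ List List a  [subst: {-} | 2 pending]
  clash: Int vs List List a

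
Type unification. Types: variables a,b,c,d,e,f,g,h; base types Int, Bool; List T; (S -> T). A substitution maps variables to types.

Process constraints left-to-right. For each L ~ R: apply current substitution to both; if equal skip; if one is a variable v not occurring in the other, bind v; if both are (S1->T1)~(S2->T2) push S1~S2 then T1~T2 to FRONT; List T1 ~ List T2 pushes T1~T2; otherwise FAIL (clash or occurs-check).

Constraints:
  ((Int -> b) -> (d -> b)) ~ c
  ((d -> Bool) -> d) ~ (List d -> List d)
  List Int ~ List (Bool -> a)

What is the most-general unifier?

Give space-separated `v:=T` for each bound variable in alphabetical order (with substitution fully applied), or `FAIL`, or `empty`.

Answer: FAIL

Derivation:
step 1: unify ((Int -> b) -> (d -> b)) ~ c  [subst: {-} | 2 pending]
  bind c := ((Int -> b) -> (d -> b))
step 2: unify ((d -> Bool) -> d) ~ (List d -> List d)  [subst: {c:=((Int -> b) -> (d -> b))} | 1 pending]
  -> decompose arrow: push (d -> Bool)~List d, d~List d
step 3: unify (d -> Bool) ~ List d  [subst: {c:=((Int -> b) -> (d -> b))} | 2 pending]
  clash: (d -> Bool) vs List d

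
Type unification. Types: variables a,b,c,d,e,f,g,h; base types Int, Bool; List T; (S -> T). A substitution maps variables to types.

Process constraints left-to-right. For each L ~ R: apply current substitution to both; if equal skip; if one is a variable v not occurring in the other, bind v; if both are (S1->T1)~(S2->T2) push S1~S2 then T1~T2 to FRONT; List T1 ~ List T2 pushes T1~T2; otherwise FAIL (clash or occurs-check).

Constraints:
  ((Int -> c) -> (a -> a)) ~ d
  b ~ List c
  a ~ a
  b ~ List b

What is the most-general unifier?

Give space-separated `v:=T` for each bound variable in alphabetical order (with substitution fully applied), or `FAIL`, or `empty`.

Answer: FAIL

Derivation:
step 1: unify ((Int -> c) -> (a -> a)) ~ d  [subst: {-} | 3 pending]
  bind d := ((Int -> c) -> (a -> a))
step 2: unify b ~ List c  [subst: {d:=((Int -> c) -> (a -> a))} | 2 pending]
  bind b := List c
step 3: unify a ~ a  [subst: {d:=((Int -> c) -> (a -> a)), b:=List c} | 1 pending]
  -> identical, skip
step 4: unify List c ~ List List c  [subst: {d:=((Int -> c) -> (a -> a)), b:=List c} | 0 pending]
  -> decompose List: push c~List c
step 5: unify c ~ List c  [subst: {d:=((Int -> c) -> (a -> a)), b:=List c} | 0 pending]
  occurs-check fail: c in List c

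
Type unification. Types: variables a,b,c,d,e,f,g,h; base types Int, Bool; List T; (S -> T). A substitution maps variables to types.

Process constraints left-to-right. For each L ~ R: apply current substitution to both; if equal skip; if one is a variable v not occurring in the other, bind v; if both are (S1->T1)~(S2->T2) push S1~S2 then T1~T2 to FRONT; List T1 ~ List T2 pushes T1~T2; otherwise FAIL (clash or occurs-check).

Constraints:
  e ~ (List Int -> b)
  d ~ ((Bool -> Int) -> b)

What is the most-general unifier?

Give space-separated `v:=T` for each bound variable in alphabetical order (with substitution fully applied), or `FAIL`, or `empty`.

Answer: d:=((Bool -> Int) -> b) e:=(List Int -> b)

Derivation:
step 1: unify e ~ (List Int -> b)  [subst: {-} | 1 pending]
  bind e := (List Int -> b)
step 2: unify d ~ ((Bool -> Int) -> b)  [subst: {e:=(List Int -> b)} | 0 pending]
  bind d := ((Bool -> Int) -> b)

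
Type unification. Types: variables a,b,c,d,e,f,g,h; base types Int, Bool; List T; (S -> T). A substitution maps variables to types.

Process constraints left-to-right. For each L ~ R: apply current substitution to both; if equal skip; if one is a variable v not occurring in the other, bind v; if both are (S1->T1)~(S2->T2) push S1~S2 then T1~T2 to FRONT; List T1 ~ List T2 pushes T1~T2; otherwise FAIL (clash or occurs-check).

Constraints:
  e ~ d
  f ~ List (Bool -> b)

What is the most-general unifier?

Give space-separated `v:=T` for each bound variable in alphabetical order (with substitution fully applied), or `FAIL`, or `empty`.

step 1: unify e ~ d  [subst: {-} | 1 pending]
  bind e := d
step 2: unify f ~ List (Bool -> b)  [subst: {e:=d} | 0 pending]
  bind f := List (Bool -> b)

Answer: e:=d f:=List (Bool -> b)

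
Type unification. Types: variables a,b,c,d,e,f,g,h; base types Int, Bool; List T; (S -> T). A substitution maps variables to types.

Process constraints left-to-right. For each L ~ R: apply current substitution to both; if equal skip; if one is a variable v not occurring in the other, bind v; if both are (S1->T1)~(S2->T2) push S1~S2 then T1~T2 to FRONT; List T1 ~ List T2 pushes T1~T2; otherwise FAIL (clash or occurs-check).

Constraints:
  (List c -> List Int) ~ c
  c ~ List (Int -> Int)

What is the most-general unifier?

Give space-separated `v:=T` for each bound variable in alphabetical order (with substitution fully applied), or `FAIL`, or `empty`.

step 1: unify (List c -> List Int) ~ c  [subst: {-} | 1 pending]
  occurs-check fail

Answer: FAIL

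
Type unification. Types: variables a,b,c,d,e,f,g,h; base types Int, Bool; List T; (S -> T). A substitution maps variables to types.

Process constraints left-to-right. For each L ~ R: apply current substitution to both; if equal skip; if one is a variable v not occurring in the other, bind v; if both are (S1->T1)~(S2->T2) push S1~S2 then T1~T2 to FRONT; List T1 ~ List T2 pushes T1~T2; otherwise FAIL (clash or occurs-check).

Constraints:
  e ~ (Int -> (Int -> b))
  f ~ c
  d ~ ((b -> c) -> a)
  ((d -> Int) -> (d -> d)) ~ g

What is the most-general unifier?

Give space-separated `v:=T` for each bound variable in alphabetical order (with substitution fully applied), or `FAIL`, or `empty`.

step 1: unify e ~ (Int -> (Int -> b))  [subst: {-} | 3 pending]
  bind e := (Int -> (Int -> b))
step 2: unify f ~ c  [subst: {e:=(Int -> (Int -> b))} | 2 pending]
  bind f := c
step 3: unify d ~ ((b -> c) -> a)  [subst: {e:=(Int -> (Int -> b)), f:=c} | 1 pending]
  bind d := ((b -> c) -> a)
step 4: unify ((((b -> c) -> a) -> Int) -> (((b -> c) -> a) -> ((b -> c) -> a))) ~ g  [subst: {e:=(Int -> (Int -> b)), f:=c, d:=((b -> c) -> a)} | 0 pending]
  bind g := ((((b -> c) -> a) -> Int) -> (((b -> c) -> a) -> ((b -> c) -> a)))

Answer: d:=((b -> c) -> a) e:=(Int -> (Int -> b)) f:=c g:=((((b -> c) -> a) -> Int) -> (((b -> c) -> a) -> ((b -> c) -> a)))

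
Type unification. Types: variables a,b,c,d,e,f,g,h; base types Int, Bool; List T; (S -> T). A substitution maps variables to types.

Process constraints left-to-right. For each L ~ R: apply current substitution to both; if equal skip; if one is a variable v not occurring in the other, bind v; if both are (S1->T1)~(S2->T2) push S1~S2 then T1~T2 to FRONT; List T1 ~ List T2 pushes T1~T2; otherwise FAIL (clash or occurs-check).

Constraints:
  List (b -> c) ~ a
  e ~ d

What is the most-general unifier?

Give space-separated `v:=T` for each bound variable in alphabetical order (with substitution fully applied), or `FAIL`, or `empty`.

Answer: a:=List (b -> c) e:=d

Derivation:
step 1: unify List (b -> c) ~ a  [subst: {-} | 1 pending]
  bind a := List (b -> c)
step 2: unify e ~ d  [subst: {a:=List (b -> c)} | 0 pending]
  bind e := d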